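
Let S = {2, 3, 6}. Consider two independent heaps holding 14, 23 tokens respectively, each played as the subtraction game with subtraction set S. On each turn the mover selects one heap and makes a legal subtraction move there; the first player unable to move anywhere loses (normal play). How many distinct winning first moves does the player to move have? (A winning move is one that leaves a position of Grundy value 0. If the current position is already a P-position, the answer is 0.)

All heaps use S = {2, 3, 6}:
G(0) = 0
G(1) = mex{} = 0
G(2) = mex{0} = 1
G(3) = mex{0,0} = 1
G(4) = mex{1,0} = 2
G(5) = mex{1,1} = 0
G(6) = mex{2,1,0} = 3
G(7) = mex{0,2,0} = 1
G(8) = mex{3,0,1} = 2
G(9) = mex{1,3,1} = 0
G(10) = mex{2,1,2} = 0
G(11) = mex{0,2,0} = 1
G(12) = mex{0,0,3} = 1
G(13) = mex{1,0,1} = 2
G(14) = mex{1,1,2} = 0
G(15) = mex{2,1,0} = 3
G(16) = mex{0,2,0} = 1
G(17) = mex{3,0,1} = 2
G(18) = mex{1,3,1} = 0
G(19) = mex{2,1,2} = 0
G(20) = mex{0,2,0} = 1
G(21) = mex{0,0,3} = 1
G(22) = mex{1,0,1} = 2
G(23) = mex{1,1,2} = 0
Heap A: G(14) = 0.
Heap B: G(23) = 0.
Combined Grundy value = 0 ⊕ 0 = 0.
A winning move leaves total XOR = 0, i.e. changes one component's Grundy value g to g ⊕ X where X is the current total.
Heap A: target g' = 0⊕0 = 0, but every legal move changes the Grundy value (mex property), so 0 moves.
Heap B: target g' = 0⊕0 = 0, but every legal move changes the Grundy value (mex property), so 0 moves.

0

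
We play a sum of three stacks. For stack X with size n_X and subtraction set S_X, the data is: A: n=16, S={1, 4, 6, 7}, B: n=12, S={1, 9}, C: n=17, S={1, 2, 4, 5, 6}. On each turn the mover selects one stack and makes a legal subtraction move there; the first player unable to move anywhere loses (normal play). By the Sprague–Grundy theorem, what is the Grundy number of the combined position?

5

Stack A, S = {1, 4, 6, 7}:
G(0) = 0
G(1) = mex{0} = 1
G(2) = mex{1} = 0
G(3) = mex{0} = 1
G(4) = mex{1,0} = 2
G(5) = mex{2,1} = 0
G(6) = mex{0,0,0} = 1
G(7) = mex{1,1,1,0} = 2
G(8) = mex{2,2,0,1} = 3
G(9) = mex{3,0,1,0} = 2
G(10) = mex{2,1,2,1} = 0
G(11) = mex{0,2,0,2} = 1
G(12) = mex{1,3,1,0} = 2
G(13) = mex{2,2,2,1} = 0
G(14) = mex{0,0,3,2} = 1
G(15) = mex{1,1,2,3} = 0
G(16) = mex{0,2,0,2} = 1
G_A(16) = 1.
Stack B, S = {1, 9}:
G(0) = 0
G(1) = mex{0} = 1
G(2) = mex{1} = 0
G(3) = mex{0} = 1
G(4) = mex{1} = 0
G(5) = mex{0} = 1
G(6) = mex{1} = 0
G(7) = mex{0} = 1
G(8) = mex{1} = 0
G(9) = mex{0,0} = 1
G(10) = mex{1,1} = 0
G(11) = mex{0,0} = 1
G(12) = mex{1,1} = 0
G_B(12) = 0.
Stack C, S = {1, 2, 4, 5, 6}:
n :  0  1  2  3  4  5  6  7  8  9 10 11 12 13 14 15 16 17
G :  0  1  2  0  1  2  3  4  5  3  0  1  2  0  1  2  3  4
G_C(17) = 4.
Combined Grundy value = 1 ⊕ 0 ⊕ 4 = 5.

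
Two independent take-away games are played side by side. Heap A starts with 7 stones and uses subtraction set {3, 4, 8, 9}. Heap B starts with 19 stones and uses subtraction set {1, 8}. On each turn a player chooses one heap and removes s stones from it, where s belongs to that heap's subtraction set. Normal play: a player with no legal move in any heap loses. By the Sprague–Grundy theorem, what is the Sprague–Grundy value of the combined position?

1

Heap A, S = {3, 4, 8, 9}:
G(0) = 0
G(1) = mex{} = 0
G(2) = mex{} = 0
G(3) = mex{0} = 1
G(4) = mex{0,0} = 1
G(5) = mex{0,0} = 1
G(6) = mex{1,0} = 2
G(7) = mex{1,1} = 0
G_A(7) = 0.
Heap B, S = {1, 8}:
G(0) = 0
G(1) = mex{0} = 1
G(2) = mex{1} = 0
G(3) = mex{0} = 1
G(4) = mex{1} = 0
G(5) = mex{0} = 1
G(6) = mex{1} = 0
G(7) = mex{0} = 1
G(8) = mex{1,0} = 2
G(9) = mex{2,1} = 0
G(10) = mex{0,0} = 1
G(11) = mex{1,1} = 0
G(12) = mex{0,0} = 1
G(13) = mex{1,1} = 0
G(14) = mex{0,0} = 1
G(15) = mex{1,1} = 0
G(16) = mex{0,2} = 1
G(17) = mex{1,0} = 2
G(18) = mex{2,1} = 0
G(19) = mex{0,0} = 1
G_B(19) = 1.
Combined Grundy value = 0 ⊕ 1 = 1.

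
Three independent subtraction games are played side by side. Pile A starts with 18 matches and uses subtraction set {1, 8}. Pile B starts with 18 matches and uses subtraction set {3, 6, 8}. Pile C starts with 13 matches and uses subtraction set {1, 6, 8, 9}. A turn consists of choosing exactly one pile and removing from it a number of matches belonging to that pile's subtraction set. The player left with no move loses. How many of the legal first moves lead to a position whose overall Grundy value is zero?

Pile A, S = {1, 8}:
G(0) = 0
G(1) = mex{0} = 1
G(2) = mex{1} = 0
G(3) = mex{0} = 1
G(4) = mex{1} = 0
G(5) = mex{0} = 1
G(6) = mex{1} = 0
G(7) = mex{0} = 1
G(8) = mex{1,0} = 2
G(9) = mex{2,1} = 0
G(10) = mex{0,0} = 1
G(11) = mex{1,1} = 0
G(12) = mex{0,0} = 1
G(13) = mex{1,1} = 0
G(14) = mex{0,0} = 1
G(15) = mex{1,1} = 0
G(16) = mex{0,2} = 1
G(17) = mex{1,0} = 2
G(18) = mex{2,1} = 0
G_A(18) = 0.
Pile B, S = {3, 6, 8}:
n :  0  1  2  3  4  5  6  7  8  9 10 11 12 13 14 15 16 17 18
G :  0  0  0  1  1  1  2  2  2  3  3  0  0  0  1  1  1  2  2
G_B(18) = 2.
Pile C, S = {1, 6, 8, 9}:
n :  0  1  2  3  4  5  6  7  8  9 10 11 12 13
G :  0  1  0  1  0  1  2  0  1  2  3  2  3  2
G_C(13) = 2.
Combined Grundy value = 0 ⊕ 2 ⊕ 2 = 0.
A winning move leaves total XOR = 0, i.e. changes one component's Grundy value g to g ⊕ X where X is the current total.
Pile A: target g' = 0⊕0 = 0, but every legal move changes the Grundy value (mex property), so 0 moves.
Pile B: target g' = 2⊕0 = 2, but every legal move changes the Grundy value (mex property), so 0 moves.
Pile C: target g' = 2⊕0 = 2, but every legal move changes the Grundy value (mex property), so 0 moves.

0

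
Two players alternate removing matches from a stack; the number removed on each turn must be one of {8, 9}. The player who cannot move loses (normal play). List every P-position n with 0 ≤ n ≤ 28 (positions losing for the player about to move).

0, 1, 2, 3, 4, 5, 6, 7, 17, 18, 19, 20, 21, 22, 23, 24

n :  0  1  2  3  4  5  6  7  8  9 10 11 12 13 14 15 16 17 18 19 20 21 22 23 24 25 26 27 28
G :  0  0  0  0  0  0  0  0  1  1  1  1  1  1  1  1  2  0  0  0  0  0  0  0  0  1  1  1  1
P-positions are exactly the n with G(n) = 0.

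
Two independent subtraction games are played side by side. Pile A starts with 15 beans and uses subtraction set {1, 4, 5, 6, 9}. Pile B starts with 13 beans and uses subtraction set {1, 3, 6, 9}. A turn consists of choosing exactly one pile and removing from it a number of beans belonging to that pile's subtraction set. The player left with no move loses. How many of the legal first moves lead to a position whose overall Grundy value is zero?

Pile A, S = {1, 4, 5, 6, 9}:
G(0) = 0
G(1) = mex{0} = 1
G(2) = mex{1} = 0
G(3) = mex{0} = 1
G(4) = mex{1,0} = 2
G(5) = mex{2,1,0} = 3
G(6) = mex{3,0,1,0} = 2
G(7) = mex{2,1,0,1} = 3
G(8) = mex{3,2,1,0} = 4
G(9) = mex{4,3,2,1,0} = 5
G(10) = mex{5,2,3,2,1} = 0
G(11) = mex{0,3,2,3,0} = 1
G(12) = mex{1,4,3,2,1} = 0
G(13) = mex{0,5,4,3,2} = 1
G(14) = mex{1,0,5,4,3} = 2
G(15) = mex{2,1,0,5,2} = 3
G_A(15) = 3.
Pile B, S = {1, 3, 6, 9}:
G(0) = 0
G(1) = mex{0} = 1
G(2) = mex{1} = 0
G(3) = mex{0,0} = 1
G(4) = mex{1,1} = 0
G(5) = mex{0,0} = 1
G(6) = mex{1,1,0} = 2
G(7) = mex{2,0,1} = 3
G(8) = mex{3,1,0} = 2
G(9) = mex{2,2,1,0} = 3
G(10) = mex{3,3,0,1} = 2
G(11) = mex{2,2,1,0} = 3
G(12) = mex{3,3,2,1} = 0
G(13) = mex{0,2,3,0} = 1
G_B(13) = 1.
Combined Grundy value = 3 ⊕ 1 = 2.
A winning move leaves total XOR = 0, i.e. changes one component's Grundy value g to g ⊕ X where X is the current total.
Pile A: need g' = 3⊕2 = 1. Options: 15−1→G=2, 15−4→G=1, 15−5→G=0, 15−6→G=5, 15−9→G=2. Hits: 1.
Pile B: need g' = 1⊕2 = 3. Options: 13−1→G=0, 13−3→G=2, 13−6→G=3, 13−9→G=0. Hits: 1.

2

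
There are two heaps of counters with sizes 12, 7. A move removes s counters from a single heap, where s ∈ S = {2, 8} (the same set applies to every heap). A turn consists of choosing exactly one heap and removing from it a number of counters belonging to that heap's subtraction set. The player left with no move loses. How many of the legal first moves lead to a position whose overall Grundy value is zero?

0

All heaps use S = {2, 8}:
G(0) = 0
G(1) = mex{} = 0
G(2) = mex{0} = 1
G(3) = mex{0} = 1
G(4) = mex{1} = 0
G(5) = mex{1} = 0
G(6) = mex{0} = 1
G(7) = mex{0} = 1
G(8) = mex{1,0} = 2
G(9) = mex{1,0} = 2
G(10) = mex{2,1} = 0
G(11) = mex{2,1} = 0
G(12) = mex{0,0} = 1
Heap A: G(12) = 1.
Heap B: G(7) = 1.
Combined Grundy value = 1 ⊕ 1 = 0.
A winning move leaves total XOR = 0, i.e. changes one component's Grundy value g to g ⊕ X where X is the current total.
Heap A: target g' = 1⊕0 = 1, but every legal move changes the Grundy value (mex property), so 0 moves.
Heap B: target g' = 1⊕0 = 1, but every legal move changes the Grundy value (mex property), so 0 moves.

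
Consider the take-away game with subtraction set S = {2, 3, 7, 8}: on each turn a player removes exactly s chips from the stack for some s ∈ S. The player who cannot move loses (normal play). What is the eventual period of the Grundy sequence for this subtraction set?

G(0) = 0
G(1) = mex{} = 0
G(2) = mex{0} = 1
G(3) = mex{0,0} = 1
G(4) = mex{1,0} = 2
G(5) = mex{1,1} = 0
G(6) = mex{2,1} = 0
G(7) = mex{0,2,0} = 1
G(8) = mex{0,0,0,0} = 1
G(9) = mex{1,0,1,0} = 2
G(10) = mex{1,1,1,1} = 0
G(11) = mex{2,1,2,1} = 0
G(12) = mex{0,2,0,2} = 1
G(13) = mex{0,0,0,0} = 1
G(14) = mex{1,0,1,0} = 2
G(n+5) = G(n) holds for n = 0,…,7 (a full window of length max(S) = 8), so the sequence is purely periodic with period 5.

5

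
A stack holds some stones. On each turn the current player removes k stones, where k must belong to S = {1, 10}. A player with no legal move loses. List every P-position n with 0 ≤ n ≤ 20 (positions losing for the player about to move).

0, 2, 4, 6, 8, 11, 13, 15, 17, 19

G(0) = 0
G(1) = mex{0} = 1
G(2) = mex{1} = 0
G(3) = mex{0} = 1
G(4) = mex{1} = 0
G(5) = mex{0} = 1
G(6) = mex{1} = 0
G(7) = mex{0} = 1
G(8) = mex{1} = 0
G(9) = mex{0} = 1
G(10) = mex{1,0} = 2
G(11) = mex{2,1} = 0
G(12) = mex{0,0} = 1
G(13) = mex{1,1} = 0
G(14) = mex{0,0} = 1
G(15) = mex{1,1} = 0
G(16) = mex{0,0} = 1
G(17) = mex{1,1} = 0
G(18) = mex{0,0} = 1
G(19) = mex{1,1} = 0
G(20) = mex{0,2} = 1
P-positions are exactly the n with G(n) = 0.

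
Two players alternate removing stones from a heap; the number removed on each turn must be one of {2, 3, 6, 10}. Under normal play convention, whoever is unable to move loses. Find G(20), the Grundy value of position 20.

1

G(0) = 0
G(1) = mex{} = 0
G(2) = mex{0} = 1
G(3) = mex{0,0} = 1
G(4) = mex{1,0} = 2
G(5) = mex{1,1} = 0
G(6) = mex{2,1,0} = 3
G(7) = mex{0,2,0} = 1
G(8) = mex{3,0,1} = 2
G(9) = mex{1,3,1} = 0
G(10) = mex{2,1,2,0} = 3
G(11) = mex{0,2,0,0} = 1
G(12) = mex{3,0,3,1} = 2
G(13) = mex{1,3,1,1} = 0
G(14) = mex{2,1,2,2} = 0
G(15) = mex{0,2,0,0} = 1
G(16) = mex{0,0,3,3} = 1
G(17) = mex{1,0,1,1} = 2
G(18) = mex{1,1,2,2} = 0
G(19) = mex{2,1,0,0} = 3
G(20) = mex{0,2,0,3} = 1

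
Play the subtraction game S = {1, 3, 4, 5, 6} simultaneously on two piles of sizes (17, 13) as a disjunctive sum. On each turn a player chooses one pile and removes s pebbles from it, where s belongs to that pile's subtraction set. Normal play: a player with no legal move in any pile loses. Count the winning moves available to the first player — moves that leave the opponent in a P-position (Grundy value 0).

All piles use S = {1, 3, 4, 5, 6}:
n :  0  1  2  3  4  5  6  7  8  9 10 11 12 13 14 15 16 17
G :  0  1  0  1  2  3  2  3  4  0  1  0  1  2  3  2  3  4
Pile A: G(17) = 4.
Pile B: G(13) = 2.
Combined Grundy value = 4 ⊕ 2 = 6.
A winning move leaves total XOR = 0, i.e. changes one component's Grundy value g to g ⊕ X where X is the current total.
Pile A: need g' = 4⊕6 = 2. Options: 17−1→G=3, 17−3→G=3, 17−4→G=2, 17−5→G=1, 17−6→G=0. Hits: 1.
Pile B: need g' = 2⊕6 = 4. Options: 13−1→G=1, 13−3→G=1, 13−4→G=0, 13−5→G=4, 13−6→G=3. Hits: 1.

2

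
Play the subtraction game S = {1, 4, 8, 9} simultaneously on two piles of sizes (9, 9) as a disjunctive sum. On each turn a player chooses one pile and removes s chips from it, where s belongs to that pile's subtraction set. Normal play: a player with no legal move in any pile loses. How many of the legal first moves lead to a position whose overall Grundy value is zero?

0

All piles use S = {1, 4, 8, 9}:
n : 0 1 2 3 4 5 6 7 8 9
G : 0 1 0 1 2 0 1 0 1 2
Pile A: G(9) = 2.
Pile B: G(9) = 2.
Combined Grundy value = 2 ⊕ 2 = 0.
A winning move leaves total XOR = 0, i.e. changes one component's Grundy value g to g ⊕ X where X is the current total.
Pile A: target g' = 2⊕0 = 2, but every legal move changes the Grundy value (mex property), so 0 moves.
Pile B: target g' = 2⊕0 = 2, but every legal move changes the Grundy value (mex property), so 0 moves.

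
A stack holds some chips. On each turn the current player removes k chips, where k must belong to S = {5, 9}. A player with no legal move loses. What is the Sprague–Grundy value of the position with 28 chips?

G(0) = 0
G(1) = mex{} = 0
G(2) = mex{} = 0
G(3) = mex{} = 0
G(4) = mex{} = 0
G(5) = mex{0} = 1
G(6) = mex{0} = 1
G(7) = mex{0} = 1
G(8) = mex{0} = 1
G(9) = mex{0,0} = 1
G(10) = mex{1,0} = 2
G(11) = mex{1,0} = 2
G(12) = mex{1,0} = 2
G(13) = mex{1,0} = 2
G(14) = mex{1,1} = 0
G(15) = mex{2,1} = 0
G(16) = mex{2,1} = 0
G(17) = mex{2,1} = 0
G(18) = mex{2,1} = 0
G(19) = mex{0,2} = 1
G(20) = mex{0,2} = 1
G(21) = mex{0,2} = 1
G(22) = mex{0,2} = 1
G(23) = mex{0,0} = 1
G(24) = mex{1,0} = 2
G(25) = mex{1,0} = 2
G(26) = mex{1,0} = 2
G(27) = mex{1,0} = 2
G(28) = mex{1,1} = 0

0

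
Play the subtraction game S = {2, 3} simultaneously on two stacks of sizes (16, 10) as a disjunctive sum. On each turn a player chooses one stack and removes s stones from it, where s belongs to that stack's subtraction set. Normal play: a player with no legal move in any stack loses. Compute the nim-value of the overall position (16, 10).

0

All stacks use S = {2, 3}:
G(0) = 0
G(1) = mex{} = 0
G(2) = mex{0} = 1
G(3) = mex{0,0} = 1
G(4) = mex{1,0} = 2
G(5) = mex{1,1} = 0
G(6) = mex{2,1} = 0
G(7) = mex{0,2} = 1
G(8) = mex{0,0} = 1
G(9) = mex{1,0} = 2
G(10) = mex{1,1} = 0
G(11) = mex{2,1} = 0
G(12) = mex{0,2} = 1
G(13) = mex{0,0} = 1
G(14) = mex{1,0} = 2
G(15) = mex{1,1} = 0
G(16) = mex{2,1} = 0
Stack A: G(16) = 0.
Stack B: G(10) = 0.
Combined Grundy value = 0 ⊕ 0 = 0.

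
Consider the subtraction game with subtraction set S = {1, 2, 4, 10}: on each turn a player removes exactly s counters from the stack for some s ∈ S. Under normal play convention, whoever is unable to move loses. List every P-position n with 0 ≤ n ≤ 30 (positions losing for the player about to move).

n :  0  1  2  3  4  5  6  7  8  9 10 11 12 13 14 15 16 17 18 19 20 21 22 23 24 25 26 27 28 29 30
G :  0  1  2  0  1  2  0  1  2  0  1  2  0  1  2  0  1  2  0  1  2  0  1  2  0  1  2  0  1  2  0
P-positions are exactly the n with G(n) = 0.

0, 3, 6, 9, 12, 15, 18, 21, 24, 27, 30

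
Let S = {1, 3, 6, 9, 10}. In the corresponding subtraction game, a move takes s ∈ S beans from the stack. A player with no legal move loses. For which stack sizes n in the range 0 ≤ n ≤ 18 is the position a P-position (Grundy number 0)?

n :  0  1  2  3  4  5  6  7  8  9 10 11 12 13 14 15 16 17 18
G :  0  1  0  1  0  1  2  3  2  3  2  3  4  5  4  0  1  0  1
P-positions are exactly the n with G(n) = 0.

0, 2, 4, 15, 17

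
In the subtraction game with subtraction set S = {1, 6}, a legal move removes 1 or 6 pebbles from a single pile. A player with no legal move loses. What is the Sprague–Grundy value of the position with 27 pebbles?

n :  0  1  2  3  4  5  6  7  8  9 10 11 12 13 14 15 16 17 18 19 20 21 22 23 24 25 26 27
G :  0  1  0  1  0  1  2  0  1  0  1  0  1  2  0  1  0  1  0  1  2  0  1  0  1  0  1  2

2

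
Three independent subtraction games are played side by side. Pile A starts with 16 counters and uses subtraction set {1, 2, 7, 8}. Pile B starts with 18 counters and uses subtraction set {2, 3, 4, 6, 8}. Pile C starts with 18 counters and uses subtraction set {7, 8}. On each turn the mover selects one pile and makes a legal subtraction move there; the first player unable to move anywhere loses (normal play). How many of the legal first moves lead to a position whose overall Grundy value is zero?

1

Pile A, S = {1, 2, 7, 8}:
n :  0  1  2  3  4  5  6  7  8  9 10 11 12 13 14 15 16
G :  0  1  2  0  1  2  0  1  2  0  1  2  0  1  2  0  1
G_A(16) = 1.
Pile B, S = {2, 3, 4, 6, 8}:
G(0) = 0
G(1) = mex{} = 0
G(2) = mex{0} = 1
G(3) = mex{0,0} = 1
G(4) = mex{1,0,0} = 2
G(5) = mex{1,1,0} = 2
G(6) = mex{2,1,1,0} = 3
G(7) = mex{2,2,1,0} = 3
G(8) = mex{3,2,2,1,0} = 4
G(9) = mex{3,3,2,1,0} = 4
G(10) = mex{4,3,3,2,1} = 0
G(11) = mex{4,4,3,2,1} = 0
G(12) = mex{0,4,4,3,2} = 1
G(13) = mex{0,0,4,3,2} = 1
G(14) = mex{1,0,0,4,3} = 2
G(15) = mex{1,1,0,4,3} = 2
G(16) = mex{2,1,1,0,4} = 3
G(17) = mex{2,2,1,0,4} = 3
G(18) = mex{3,2,2,1,0} = 4
G_B(18) = 4.
Pile C, S = {7, 8}:
n :  0  1  2  3  4  5  6  7  8  9 10 11 12 13 14 15 16 17 18
G :  0  0  0  0  0  0  0  1  1  1  1  1  1  1  2  0  0  0  0
G_C(18) = 0.
Combined Grundy value = 1 ⊕ 4 ⊕ 0 = 5.
A winning move leaves total XOR = 0, i.e. changes one component's Grundy value g to g ⊕ X where X is the current total.
Pile A: need g' = 1⊕5 = 4. Options: 16−1→G=0, 16−2→G=2, 16−7→G=0, 16−8→G=2. Hits: 0.
Pile B: need g' = 4⊕5 = 1. Options: 18−2→G=3, 18−3→G=2, 18−4→G=2, 18−6→G=1, 18−8→G=0. Hits: 1.
Pile C: need g' = 0⊕5 = 5. Options: 18−7→G=1, 18−8→G=1. Hits: 0.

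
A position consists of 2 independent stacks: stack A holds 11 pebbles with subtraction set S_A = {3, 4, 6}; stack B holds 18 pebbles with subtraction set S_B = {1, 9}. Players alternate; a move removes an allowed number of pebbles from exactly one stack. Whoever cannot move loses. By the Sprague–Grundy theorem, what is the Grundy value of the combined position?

0

Stack A, S = {3, 4, 6}:
G(0) = 0
G(1) = mex{} = 0
G(2) = mex{} = 0
G(3) = mex{0} = 1
G(4) = mex{0,0} = 1
G(5) = mex{0,0} = 1
G(6) = mex{1,0,0} = 2
G(7) = mex{1,1,0} = 2
G(8) = mex{1,1,0} = 2
G(9) = mex{2,1,1} = 0
G(10) = mex{2,2,1} = 0
G(11) = mex{2,2,1} = 0
G_A(11) = 0.
Stack B, S = {1, 9}:
n :  0  1  2  3  4  5  6  7  8  9 10 11 12 13 14 15 16 17 18
G :  0  1  0  1  0  1  0  1  0  1  0  1  0  1  0  1  0  1  0
G_B(18) = 0.
Combined Grundy value = 0 ⊕ 0 = 0.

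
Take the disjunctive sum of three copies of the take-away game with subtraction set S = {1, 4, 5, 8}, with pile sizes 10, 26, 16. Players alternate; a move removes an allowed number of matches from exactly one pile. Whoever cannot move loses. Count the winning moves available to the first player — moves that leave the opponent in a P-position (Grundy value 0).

1

All piles use S = {1, 4, 5, 8}:
n :  0  1  2  3  4  5  6  7  8  9 10 11 12 13 14 15 16 17 18 19 20 21 22 23 24 25 26
G :  0  1  0  1  2  3  2  3  4  0  1  0  1  2  3  2  3  4  0  1  0  1  2  3  2  3  4
Pile A: G(10) = 1.
Pile B: G(26) = 4.
Pile C: G(16) = 3.
Combined Grundy value = 1 ⊕ 4 ⊕ 3 = 6.
A winning move leaves total XOR = 0, i.e. changes one component's Grundy value g to g ⊕ X where X is the current total.
Pile A: need g' = 1⊕6 = 7. Options: 10−1→G=0, 10−4→G=2, 10−5→G=3, 10−8→G=0. Hits: 0.
Pile B: need g' = 4⊕6 = 2. Options: 26−1→G=3, 26−4→G=2, 26−5→G=1, 26−8→G=0. Hits: 1.
Pile C: need g' = 3⊕6 = 5. Options: 16−1→G=2, 16−4→G=1, 16−5→G=0, 16−8→G=4. Hits: 0.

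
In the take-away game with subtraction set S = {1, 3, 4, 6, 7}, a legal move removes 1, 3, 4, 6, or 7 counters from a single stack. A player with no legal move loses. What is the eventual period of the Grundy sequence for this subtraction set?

G(0) = 0
G(1) = mex{0} = 1
G(2) = mex{1} = 0
G(3) = mex{0,0} = 1
G(4) = mex{1,1,0} = 2
G(5) = mex{2,0,1} = 3
G(6) = mex{3,1,0,0} = 2
G(7) = mex{2,2,1,1,0} = 3
G(8) = mex{3,3,2,0,1} = 4
G(9) = mex{4,2,3,1,0} = 5
G(10) = mex{5,3,2,2,1} = 0
G(11) = mex{0,4,3,3,2} = 1
G(12) = mex{1,5,4,2,3} = 0
G(13) = mex{0,0,5,3,2} = 1
G(14) = mex{1,1,0,4,3} = 2
G(15) = mex{2,0,1,5,4} = 3
G(16) = mex{3,1,0,0,5} = 2
G(17) = mex{2,2,1,1,0} = 3
G(18) = mex{3,3,2,0,1} = 4
G(19) = mex{4,2,3,1,0} = 5
G(20) = mex{5,3,2,2,1} = 0
G(21) = mex{0,4,3,3,2} = 1
G(n+10) = G(n) holds for n = 0,…,6 (a full window of length max(S) = 7), so the sequence is purely periodic with period 10.

10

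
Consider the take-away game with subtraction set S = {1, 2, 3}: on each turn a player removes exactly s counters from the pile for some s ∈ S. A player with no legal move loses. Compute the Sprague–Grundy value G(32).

n :  0  1  2  3  4  5  6  7  8  9 10 11 12 13 14 15 16 17 18 19 20 21 22 23 24 25 26 27 28 29 30 31 32
G :  0  1  2  3  0  1  2  3  0  1  2  3  0  1  2  3  0  1  2  3  0  1  2  3  0  1  2  3  0  1  2  3  0

0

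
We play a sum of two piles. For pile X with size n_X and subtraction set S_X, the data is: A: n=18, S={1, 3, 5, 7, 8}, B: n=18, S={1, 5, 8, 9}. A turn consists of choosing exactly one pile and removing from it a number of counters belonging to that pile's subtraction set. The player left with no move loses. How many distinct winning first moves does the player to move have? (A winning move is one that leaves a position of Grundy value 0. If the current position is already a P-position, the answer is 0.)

3

Pile A, S = {1, 3, 5, 7, 8}:
G(0) = 0
G(1) = mex{0} = 1
G(2) = mex{1} = 0
G(3) = mex{0,0} = 1
G(4) = mex{1,1} = 0
G(5) = mex{0,0,0} = 1
G(6) = mex{1,1,1} = 0
G(7) = mex{0,0,0,0} = 1
G(8) = mex{1,1,1,1,0} = 2
G(9) = mex{2,0,0,0,1} = 3
G(10) = mex{3,1,1,1,0} = 2
G(11) = mex{2,2,0,0,1} = 3
G(12) = mex{3,3,1,1,0} = 2
G(13) = mex{2,2,2,0,1} = 3
G(14) = mex{3,3,3,1,0} = 2
G(15) = mex{2,2,2,2,1} = 0
G(16) = mex{0,3,3,3,2} = 1
G(17) = mex{1,2,2,2,3} = 0
G(18) = mex{0,0,3,3,2} = 1
G_A(18) = 1.
Pile B, S = {1, 5, 8, 9}:
G(0) = 0
G(1) = mex{0} = 1
G(2) = mex{1} = 0
G(3) = mex{0} = 1
G(4) = mex{1} = 0
G(5) = mex{0,0} = 1
G(6) = mex{1,1} = 0
G(7) = mex{0,0} = 1
G(8) = mex{1,1,0} = 2
G(9) = mex{2,0,1,0} = 3
G(10) = mex{3,1,0,1} = 2
G(11) = mex{2,0,1,0} = 3
G(12) = mex{3,1,0,1} = 2
G(13) = mex{2,2,1,0} = 3
G(14) = mex{3,3,0,1} = 2
G(15) = mex{2,2,1,0} = 3
G(16) = mex{3,3,2,1} = 0
G(17) = mex{0,2,3,2} = 1
G(18) = mex{1,3,2,3} = 0
G_B(18) = 0.
Combined Grundy value = 1 ⊕ 0 = 1.
A winning move leaves total XOR = 0, i.e. changes one component's Grundy value g to g ⊕ X where X is the current total.
Pile A: need g' = 1⊕1 = 0. Options: 18−1→G=0, 18−3→G=0, 18−5→G=3, 18−7→G=3, 18−8→G=2. Hits: 2.
Pile B: need g' = 0⊕1 = 1. Options: 18−1→G=1, 18−5→G=3, 18−8→G=2, 18−9→G=3. Hits: 1.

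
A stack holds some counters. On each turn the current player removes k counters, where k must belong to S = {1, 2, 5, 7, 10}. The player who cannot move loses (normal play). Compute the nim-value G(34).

1

n :  0  1  2  3  4  5  6  7  8  9 10 11 12 13 14 15 16 17 18 19 20 21 22 23 24 25 26 27 28 29 30 31 32 33 34
G :  0  1  2  0  1  2  0  1  2  0  1  2  0  1  2  0  1  2  0  1  2  0  1  2  0  1  2  0  1  2  0  1  2  0  1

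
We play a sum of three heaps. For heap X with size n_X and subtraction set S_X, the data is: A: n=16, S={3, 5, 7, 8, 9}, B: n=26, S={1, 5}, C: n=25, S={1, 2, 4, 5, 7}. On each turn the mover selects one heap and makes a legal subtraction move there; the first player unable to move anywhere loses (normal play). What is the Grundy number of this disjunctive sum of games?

Heap A, S = {3, 5, 7, 8, 9}:
n :  0  1  2  3  4  5  6  7  8  9 10 11 12 13 14 15 16
G :  0  0  0  1  1  1  2  2  2  3  3  3  0  0  0  1  1
G_A(16) = 1.
Heap B, S = {1, 5}:
n :  0  1  2  3  4  5  6  7  8  9 10 11 12 13 14 15 16 17 18 19 20 21 22 23 24 25 26
G :  0  1  0  1  0  1  0  1  0  1  0  1  0  1  0  1  0  1  0  1  0  1  0  1  0  1  0
G_B(26) = 0.
Heap C, S = {1, 2, 4, 5, 7}:
n :  0  1  2  3  4  5  6  7  8  9 10 11 12 13 14 15 16 17 18 19 20 21 22 23 24 25
G :  0  1  2  0  1  2  0  1  2  0  1  2  0  1  2  0  1  2  0  1  2  0  1  2  0  1
G_C(25) = 1.
Combined Grundy value = 1 ⊕ 0 ⊕ 1 = 0.

0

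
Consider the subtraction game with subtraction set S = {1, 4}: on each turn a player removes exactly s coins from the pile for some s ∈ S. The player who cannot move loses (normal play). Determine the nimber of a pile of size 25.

0

n :  0  1  2  3  4  5  6  7  8  9 10 11 12 13 14 15 16 17 18 19 20 21 22 23 24 25
G :  0  1  0  1  2  0  1  0  1  2  0  1  0  1  2  0  1  0  1  2  0  1  0  1  2  0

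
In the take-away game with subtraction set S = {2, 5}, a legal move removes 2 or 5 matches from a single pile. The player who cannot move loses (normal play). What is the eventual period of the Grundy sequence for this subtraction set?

7

G(0) = 0
G(1) = mex{} = 0
G(2) = mex{0} = 1
G(3) = mex{0} = 1
G(4) = mex{1} = 0
G(5) = mex{1,0} = 2
G(6) = mex{0,0} = 1
G(7) = mex{2,1} = 0
G(8) = mex{1,1} = 0
G(9) = mex{0,0} = 1
G(10) = mex{0,2} = 1
G(11) = mex{1,1} = 0
G(12) = mex{1,0} = 2
G(13) = mex{0,0} = 1
G(14) = mex{2,1} = 0
G(15) = mex{1,1} = 0
G(n+7) = G(n) holds for n = 0,…,4 (a full window of length max(S) = 5), so the sequence is purely periodic with period 7.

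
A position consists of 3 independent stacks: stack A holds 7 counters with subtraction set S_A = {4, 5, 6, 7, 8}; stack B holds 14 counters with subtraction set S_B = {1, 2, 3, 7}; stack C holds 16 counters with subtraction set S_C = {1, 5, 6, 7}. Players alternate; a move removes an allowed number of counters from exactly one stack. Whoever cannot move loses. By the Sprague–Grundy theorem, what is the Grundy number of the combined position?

Stack A, S = {4, 5, 6, 7, 8}:
n : 0 1 2 3 4 5 6 7
G : 0 0 0 0 1 1 1 1
G_A(7) = 1.
Stack B, S = {1, 2, 3, 7}:
n :  0  1  2  3  4  5  6  7  8  9 10 11 12 13 14
G :  0  1  2  3  0  1  2  3  0  1  2  3  0  1  2
G_B(14) = 2.
Stack C, S = {1, 5, 6, 7}:
G(0) = 0
G(1) = mex{0} = 1
G(2) = mex{1} = 0
G(3) = mex{0} = 1
G(4) = mex{1} = 0
G(5) = mex{0,0} = 1
G(6) = mex{1,1,0} = 2
G(7) = mex{2,0,1,0} = 3
G(8) = mex{3,1,0,1} = 2
G(9) = mex{2,0,1,0} = 3
G(10) = mex{3,1,0,1} = 2
G(11) = mex{2,2,1,0} = 3
G(12) = mex{3,3,2,1} = 0
G(13) = mex{0,2,3,2} = 1
G(14) = mex{1,3,2,3} = 0
G(15) = mex{0,2,3,2} = 1
G(16) = mex{1,3,2,3} = 0
G_C(16) = 0.
Combined Grundy value = 1 ⊕ 2 ⊕ 0 = 3.

3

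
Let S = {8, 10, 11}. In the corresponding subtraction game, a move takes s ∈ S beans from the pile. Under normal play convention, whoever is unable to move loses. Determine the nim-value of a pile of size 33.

n :  0  1  2  3  4  5  6  7  8  9 10 11 12 13 14 15 16 17 18 19 20 21 22 23 24 25 26 27 28 29 30 31 32 33
G :  0  0  0  0  0  0  0  0  1  1  1  1  1  1  1  1  2  2  2  0  0  0  0  0  0  0  0  1  1  1  1  1  1  1

1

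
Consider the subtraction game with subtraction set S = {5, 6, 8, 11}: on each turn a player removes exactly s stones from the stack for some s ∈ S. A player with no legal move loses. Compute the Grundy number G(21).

n :  0  1  2  3  4  5  6  7  8  9 10 11 12 13 14 15 16 17 18 19 20 21
G :  0  0  0  0  0  1  1  1  1  1  2  2  2  2  2  3  0  0  0  0  0  1

1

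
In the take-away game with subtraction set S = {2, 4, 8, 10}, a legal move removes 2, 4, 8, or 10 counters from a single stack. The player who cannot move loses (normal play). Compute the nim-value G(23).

2

n :  0  1  2  3  4  5  6  7  8  9 10 11 12 13 14 15 16 17 18 19 20 21 22 23
G :  0  0  1  1  2  2  0  0  1  1  2  2  0  0  1  1  2  2  0  0  1  1  2  2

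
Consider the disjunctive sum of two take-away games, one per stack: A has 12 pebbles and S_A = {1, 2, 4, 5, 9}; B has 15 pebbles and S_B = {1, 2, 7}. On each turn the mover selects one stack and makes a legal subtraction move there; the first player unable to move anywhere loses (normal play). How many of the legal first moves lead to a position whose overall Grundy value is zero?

Stack A, S = {1, 2, 4, 5, 9}:
G(0) = 0
G(1) = mex{0} = 1
G(2) = mex{1,0} = 2
G(3) = mex{2,1} = 0
G(4) = mex{0,2,0} = 1
G(5) = mex{1,0,1,0} = 2
G(6) = mex{2,1,2,1} = 0
G(7) = mex{0,2,0,2} = 1
G(8) = mex{1,0,1,0} = 2
G(9) = mex{2,1,2,1,0} = 3
G(10) = mex{3,2,0,2,1} = 4
G(11) = mex{4,3,1,0,2} = 5
G(12) = mex{5,4,2,1,0} = 3
G_A(12) = 3.
Stack B, S = {1, 2, 7}:
G(0) = 0
G(1) = mex{0} = 1
G(2) = mex{1,0} = 2
G(3) = mex{2,1} = 0
G(4) = mex{0,2} = 1
G(5) = mex{1,0} = 2
G(6) = mex{2,1} = 0
G(7) = mex{0,2,0} = 1
G(8) = mex{1,0,1} = 2
G(9) = mex{2,1,2} = 0
G(10) = mex{0,2,0} = 1
G(11) = mex{1,0,1} = 2
G(12) = mex{2,1,2} = 0
G(13) = mex{0,2,0} = 1
G(14) = mex{1,0,1} = 2
G(15) = mex{2,1,2} = 0
G_B(15) = 0.
Combined Grundy value = 3 ⊕ 0 = 3.
A winning move leaves total XOR = 0, i.e. changes one component's Grundy value g to g ⊕ X where X is the current total.
Stack A: need g' = 3⊕3 = 0. Options: 12−1→G=5, 12−2→G=4, 12−4→G=2, 12−5→G=1, 12−9→G=0. Hits: 1.
Stack B: need g' = 0⊕3 = 3. Options: 15−1→G=2, 15−2→G=1, 15−7→G=2. Hits: 0.

1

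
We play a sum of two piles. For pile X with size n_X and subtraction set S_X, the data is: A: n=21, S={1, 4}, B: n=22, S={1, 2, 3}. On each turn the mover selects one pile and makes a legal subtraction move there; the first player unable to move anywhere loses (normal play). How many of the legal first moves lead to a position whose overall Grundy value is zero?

Pile A, S = {1, 4}:
G(0) = 0
G(1) = mex{0} = 1
G(2) = mex{1} = 0
G(3) = mex{0} = 1
G(4) = mex{1,0} = 2
G(5) = mex{2,1} = 0
G(6) = mex{0,0} = 1
G(7) = mex{1,1} = 0
G(8) = mex{0,2} = 1
G(9) = mex{1,0} = 2
G(10) = mex{2,1} = 0
G(11) = mex{0,0} = 1
G(12) = mex{1,1} = 0
G(13) = mex{0,2} = 1
G(14) = mex{1,0} = 2
G(15) = mex{2,1} = 0
G(16) = mex{0,0} = 1
G(17) = mex{1,1} = 0
G(18) = mex{0,2} = 1
G(19) = mex{1,0} = 2
G(20) = mex{2,1} = 0
G(21) = mex{0,0} = 1
G_A(21) = 1.
Pile B, S = {1, 2, 3}:
G(0) = 0
G(1) = mex{0} = 1
G(2) = mex{1,0} = 2
G(3) = mex{2,1,0} = 3
G(4) = mex{3,2,1} = 0
G(5) = mex{0,3,2} = 1
G(6) = mex{1,0,3} = 2
G(7) = mex{2,1,0} = 3
G(8) = mex{3,2,1} = 0
G(9) = mex{0,3,2} = 1
G(10) = mex{1,0,3} = 2
G(11) = mex{2,1,0} = 3
G(12) = mex{3,2,1} = 0
G(13) = mex{0,3,2} = 1
G(14) = mex{1,0,3} = 2
G(15) = mex{2,1,0} = 3
G(16) = mex{3,2,1} = 0
G(17) = mex{0,3,2} = 1
G(18) = mex{1,0,3} = 2
G(19) = mex{2,1,0} = 3
G(20) = mex{3,2,1} = 0
G(21) = mex{0,3,2} = 1
G(22) = mex{1,0,3} = 2
G_B(22) = 2.
Combined Grundy value = 1 ⊕ 2 = 3.
A winning move leaves total XOR = 0, i.e. changes one component's Grundy value g to g ⊕ X where X is the current total.
Pile A: need g' = 1⊕3 = 2. Options: 21−1→G=0, 21−4→G=0. Hits: 0.
Pile B: need g' = 2⊕3 = 1. Options: 22−1→G=1, 22−2→G=0, 22−3→G=3. Hits: 1.

1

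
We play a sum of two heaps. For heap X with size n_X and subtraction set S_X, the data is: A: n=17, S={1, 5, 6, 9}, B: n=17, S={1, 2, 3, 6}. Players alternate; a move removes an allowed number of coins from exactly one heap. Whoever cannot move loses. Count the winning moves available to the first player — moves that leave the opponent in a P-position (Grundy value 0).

0

Heap A, S = {1, 5, 6, 9}:
n :  0  1  2  3  4  5  6  7  8  9 10 11 12 13 14 15 16 17
G :  0  1  0  1  0  1  2  3  2  3  2  3  0  1  0  1  0  1
G_A(17) = 1.
Heap B, S = {1, 2, 3, 6}:
n :  0  1  2  3  4  5  6  7  8  9 10 11 12 13 14 15 16 17
G :  0  1  2  3  0  1  2  3  0  1  2  3  0  1  2  3  0  1
G_B(17) = 1.
Combined Grundy value = 1 ⊕ 1 = 0.
A winning move leaves total XOR = 0, i.e. changes one component's Grundy value g to g ⊕ X where X is the current total.
Heap A: target g' = 1⊕0 = 1, but every legal move changes the Grundy value (mex property), so 0 moves.
Heap B: target g' = 1⊕0 = 1, but every legal move changes the Grundy value (mex property), so 0 moves.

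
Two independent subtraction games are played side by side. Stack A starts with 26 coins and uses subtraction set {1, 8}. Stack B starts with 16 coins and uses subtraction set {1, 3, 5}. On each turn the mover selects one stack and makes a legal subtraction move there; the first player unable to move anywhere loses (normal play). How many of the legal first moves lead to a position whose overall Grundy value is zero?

Stack A, S = {1, 8}:
G(0) = 0
G(1) = mex{0} = 1
G(2) = mex{1} = 0
G(3) = mex{0} = 1
G(4) = mex{1} = 0
G(5) = mex{0} = 1
G(6) = mex{1} = 0
G(7) = mex{0} = 1
G(8) = mex{1,0} = 2
G(9) = mex{2,1} = 0
G(10) = mex{0,0} = 1
G(11) = mex{1,1} = 0
G(12) = mex{0,0} = 1
G(13) = mex{1,1} = 0
G(14) = mex{0,0} = 1
G(15) = mex{1,1} = 0
G(16) = mex{0,2} = 1
G(17) = mex{1,0} = 2
G(18) = mex{2,1} = 0
G(19) = mex{0,0} = 1
G(20) = mex{1,1} = 0
G(21) = mex{0,0} = 1
G(22) = mex{1,1} = 0
G(23) = mex{0,0} = 1
G(24) = mex{1,1} = 0
G(25) = mex{0,2} = 1
G(26) = mex{1,0} = 2
G_A(26) = 2.
Stack B, S = {1, 3, 5}:
n :  0  1  2  3  4  5  6  7  8  9 10 11 12 13 14 15 16
G :  0  1  0  1  0  1  0  1  0  1  0  1  0  1  0  1  0
G_B(16) = 0.
Combined Grundy value = 2 ⊕ 0 = 2.
A winning move leaves total XOR = 0, i.e. changes one component's Grundy value g to g ⊕ X where X is the current total.
Stack A: need g' = 2⊕2 = 0. Options: 26−1→G=1, 26−8→G=0. Hits: 1.
Stack B: need g' = 0⊕2 = 2. Options: 16−1→G=1, 16−3→G=1, 16−5→G=1. Hits: 0.

1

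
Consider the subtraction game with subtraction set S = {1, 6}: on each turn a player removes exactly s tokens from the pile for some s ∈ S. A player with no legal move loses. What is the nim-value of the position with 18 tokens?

G(0) = 0
G(1) = mex{0} = 1
G(2) = mex{1} = 0
G(3) = mex{0} = 1
G(4) = mex{1} = 0
G(5) = mex{0} = 1
G(6) = mex{1,0} = 2
G(7) = mex{2,1} = 0
G(8) = mex{0,0} = 1
G(9) = mex{1,1} = 0
G(10) = mex{0,0} = 1
G(11) = mex{1,1} = 0
G(12) = mex{0,2} = 1
G(13) = mex{1,0} = 2
G(14) = mex{2,1} = 0
G(15) = mex{0,0} = 1
G(16) = mex{1,1} = 0
G(17) = mex{0,0} = 1
G(18) = mex{1,1} = 0

0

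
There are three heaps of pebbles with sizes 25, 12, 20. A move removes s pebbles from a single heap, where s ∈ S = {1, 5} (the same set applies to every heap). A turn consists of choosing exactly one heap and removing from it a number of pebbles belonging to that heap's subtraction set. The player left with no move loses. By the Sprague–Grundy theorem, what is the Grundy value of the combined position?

All heaps use S = {1, 5}:
G(0) = 0
G(1) = mex{0} = 1
G(2) = mex{1} = 0
G(3) = mex{0} = 1
G(4) = mex{1} = 0
G(5) = mex{0,0} = 1
G(6) = mex{1,1} = 0
G(7) = mex{0,0} = 1
G(8) = mex{1,1} = 0
G(9) = mex{0,0} = 1
G(10) = mex{1,1} = 0
G(11) = mex{0,0} = 1
G(12) = mex{1,1} = 0
G(13) = mex{0,0} = 1
G(14) = mex{1,1} = 0
G(15) = mex{0,0} = 1
G(16) = mex{1,1} = 0
G(17) = mex{0,0} = 1
G(18) = mex{1,1} = 0
G(19) = mex{0,0} = 1
G(20) = mex{1,1} = 0
G(21) = mex{0,0} = 1
G(22) = mex{1,1} = 0
G(23) = mex{0,0} = 1
G(24) = mex{1,1} = 0
G(25) = mex{0,0} = 1
Heap A: G(25) = 1.
Heap B: G(12) = 0.
Heap C: G(20) = 0.
Combined Grundy value = 1 ⊕ 0 ⊕ 0 = 1.

1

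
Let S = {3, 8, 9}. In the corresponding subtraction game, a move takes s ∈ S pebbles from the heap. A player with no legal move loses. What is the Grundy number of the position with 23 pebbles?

0

n :  0  1  2  3  4  5  6  7  8  9 10 11 12 13 14 15 16 17 18 19 20 21 22 23
G :  0  0  0  1  1  1  0  0  2  1  1  3  0  0  2  1  1  0  0  0  1  1  1  0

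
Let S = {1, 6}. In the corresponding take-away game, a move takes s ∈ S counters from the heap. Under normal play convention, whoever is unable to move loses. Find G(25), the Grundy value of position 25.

n :  0  1  2  3  4  5  6  7  8  9 10 11 12 13 14 15 16 17 18 19 20 21 22 23 24 25
G :  0  1  0  1  0  1  2  0  1  0  1  0  1  2  0  1  0  1  0  1  2  0  1  0  1  0

0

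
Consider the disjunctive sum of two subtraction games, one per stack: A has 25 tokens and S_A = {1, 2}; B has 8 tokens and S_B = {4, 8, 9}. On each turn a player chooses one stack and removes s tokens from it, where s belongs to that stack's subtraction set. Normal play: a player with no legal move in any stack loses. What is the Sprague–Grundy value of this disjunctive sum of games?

Stack A, S = {1, 2}:
n :  0  1  2  3  4  5  6  7  8  9 10 11 12 13 14 15 16 17 18 19 20 21 22 23 24 25
G :  0  1  2  0  1  2  0  1  2  0  1  2  0  1  2  0  1  2  0  1  2  0  1  2  0  1
G_A(25) = 1.
Stack B, S = {4, 8, 9}:
G(0) = 0
G(1) = mex{} = 0
G(2) = mex{} = 0
G(3) = mex{} = 0
G(4) = mex{0} = 1
G(5) = mex{0} = 1
G(6) = mex{0} = 1
G(7) = mex{0} = 1
G(8) = mex{1,0} = 2
G_B(8) = 2.
Combined Grundy value = 1 ⊕ 2 = 3.

3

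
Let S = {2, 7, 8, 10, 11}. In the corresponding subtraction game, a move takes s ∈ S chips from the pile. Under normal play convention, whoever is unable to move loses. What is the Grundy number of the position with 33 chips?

G(0) = 0
G(1) = mex{} = 0
G(2) = mex{0} = 1
G(3) = mex{0} = 1
G(4) = mex{1} = 0
G(5) = mex{1} = 0
G(6) = mex{0} = 1
G(7) = mex{0,0} = 1
G(8) = mex{1,0,0} = 2
G(9) = mex{1,1,0} = 2
G(10) = mex{2,1,1,0} = 3
G(11) = mex{2,0,1,0,0} = 3
G(12) = mex{3,0,0,1,0} = 2
G(13) = mex{3,1,0,1,1} = 2
G(14) = mex{2,1,1,0,1} = 3
G(15) = mex{2,2,1,0,0} = 3
G(16) = mex{3,2,2,1,0} = 4
G(17) = mex{3,3,2,1,1} = 0
G(18) = mex{4,3,3,2,1} = 0
G(19) = mex{0,2,3,2,2} = 1
G(20) = mex{0,2,2,3,2} = 1
G(21) = mex{1,3,2,3,3} = 0
G(22) = mex{1,3,3,2,3} = 0
G(23) = mex{0,4,3,2,2} = 1
G(24) = mex{0,0,4,3,2} = 1
G(25) = mex{1,0,0,3,3} = 2
G(26) = mex{1,1,0,4,3} = 2
G(27) = mex{2,1,1,0,4} = 3
G(28) = mex{2,0,1,0,0} = 3
G(29) = mex{3,0,0,1,0} = 2
G(30) = mex{3,1,0,1,1} = 2
G(31) = mex{2,1,1,0,1} = 3
G(32) = mex{2,2,1,0,0} = 3
G(33) = mex{3,2,2,1,0} = 4

4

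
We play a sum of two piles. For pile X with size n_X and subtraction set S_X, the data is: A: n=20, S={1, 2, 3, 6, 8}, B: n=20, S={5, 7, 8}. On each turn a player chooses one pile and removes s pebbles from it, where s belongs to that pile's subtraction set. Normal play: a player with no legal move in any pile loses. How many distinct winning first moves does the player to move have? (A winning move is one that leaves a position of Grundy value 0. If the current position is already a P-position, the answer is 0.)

3

Pile A, S = {1, 2, 3, 6, 8}:
G(0) = 0
G(1) = mex{0} = 1
G(2) = mex{1,0} = 2
G(3) = mex{2,1,0} = 3
G(4) = mex{3,2,1} = 0
G(5) = mex{0,3,2} = 1
G(6) = mex{1,0,3,0} = 2
G(7) = mex{2,1,0,1} = 3
G(8) = mex{3,2,1,2,0} = 4
G(9) = mex{4,3,2,3,1} = 0
G(10) = mex{0,4,3,0,2} = 1
G(11) = mex{1,0,4,1,3} = 2
G(12) = mex{2,1,0,2,0} = 3
G(13) = mex{3,2,1,3,1} = 0
G(14) = mex{0,3,2,4,2} = 1
G(15) = mex{1,0,3,0,3} = 2
G(16) = mex{2,1,0,1,4} = 3
G(17) = mex{3,2,1,2,0} = 4
G(18) = mex{4,3,2,3,1} = 0
G(19) = mex{0,4,3,0,2} = 1
G(20) = mex{1,0,4,1,3} = 2
G_A(20) = 2.
Pile B, S = {5, 7, 8}:
G(0) = 0
G(1) = mex{} = 0
G(2) = mex{} = 0
G(3) = mex{} = 0
G(4) = mex{} = 0
G(5) = mex{0} = 1
G(6) = mex{0} = 1
G(7) = mex{0,0} = 1
G(8) = mex{0,0,0} = 1
G(9) = mex{0,0,0} = 1
G(10) = mex{1,0,0} = 2
G(11) = mex{1,0,0} = 2
G(12) = mex{1,1,0} = 2
G(13) = mex{1,1,1} = 0
G(14) = mex{1,1,1} = 0
G(15) = mex{2,1,1} = 0
G(16) = mex{2,1,1} = 0
G(17) = mex{2,2,1} = 0
G(18) = mex{0,2,2} = 1
G(19) = mex{0,2,2} = 1
G(20) = mex{0,0,2} = 1
G_B(20) = 1.
Combined Grundy value = 2 ⊕ 1 = 3.
A winning move leaves total XOR = 0, i.e. changes one component's Grundy value g to g ⊕ X where X is the current total.
Pile A: need g' = 2⊕3 = 1. Options: 20−1→G=1, 20−2→G=0, 20−3→G=4, 20−6→G=1, 20−8→G=3. Hits: 2.
Pile B: need g' = 1⊕3 = 2. Options: 20−5→G=0, 20−7→G=0, 20−8→G=2. Hits: 1.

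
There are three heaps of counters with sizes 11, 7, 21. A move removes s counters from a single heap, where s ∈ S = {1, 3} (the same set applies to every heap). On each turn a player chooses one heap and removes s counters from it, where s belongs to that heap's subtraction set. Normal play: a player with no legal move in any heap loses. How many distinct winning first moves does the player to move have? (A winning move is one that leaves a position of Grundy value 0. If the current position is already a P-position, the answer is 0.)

All heaps use S = {1, 3}:
G(0) = 0
G(1) = mex{0} = 1
G(2) = mex{1} = 0
G(3) = mex{0,0} = 1
G(4) = mex{1,1} = 0
G(5) = mex{0,0} = 1
G(6) = mex{1,1} = 0
G(7) = mex{0,0} = 1
G(8) = mex{1,1} = 0
G(9) = mex{0,0} = 1
G(10) = mex{1,1} = 0
G(11) = mex{0,0} = 1
G(12) = mex{1,1} = 0
G(13) = mex{0,0} = 1
G(14) = mex{1,1} = 0
G(15) = mex{0,0} = 1
G(16) = mex{1,1} = 0
G(17) = mex{0,0} = 1
G(18) = mex{1,1} = 0
G(19) = mex{0,0} = 1
G(20) = mex{1,1} = 0
G(21) = mex{0,0} = 1
Heap A: G(11) = 1.
Heap B: G(7) = 1.
Heap C: G(21) = 1.
Combined Grundy value = 1 ⊕ 1 ⊕ 1 = 1.
A winning move leaves total XOR = 0, i.e. changes one component's Grundy value g to g ⊕ X where X is the current total.
Heap A: need g' = 1⊕1 = 0. Options: 11−1→G=0, 11−3→G=0. Hits: 2.
Heap B: need g' = 1⊕1 = 0. Options: 7−1→G=0, 7−3→G=0. Hits: 2.
Heap C: need g' = 1⊕1 = 0. Options: 21−1→G=0, 21−3→G=0. Hits: 2.

6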